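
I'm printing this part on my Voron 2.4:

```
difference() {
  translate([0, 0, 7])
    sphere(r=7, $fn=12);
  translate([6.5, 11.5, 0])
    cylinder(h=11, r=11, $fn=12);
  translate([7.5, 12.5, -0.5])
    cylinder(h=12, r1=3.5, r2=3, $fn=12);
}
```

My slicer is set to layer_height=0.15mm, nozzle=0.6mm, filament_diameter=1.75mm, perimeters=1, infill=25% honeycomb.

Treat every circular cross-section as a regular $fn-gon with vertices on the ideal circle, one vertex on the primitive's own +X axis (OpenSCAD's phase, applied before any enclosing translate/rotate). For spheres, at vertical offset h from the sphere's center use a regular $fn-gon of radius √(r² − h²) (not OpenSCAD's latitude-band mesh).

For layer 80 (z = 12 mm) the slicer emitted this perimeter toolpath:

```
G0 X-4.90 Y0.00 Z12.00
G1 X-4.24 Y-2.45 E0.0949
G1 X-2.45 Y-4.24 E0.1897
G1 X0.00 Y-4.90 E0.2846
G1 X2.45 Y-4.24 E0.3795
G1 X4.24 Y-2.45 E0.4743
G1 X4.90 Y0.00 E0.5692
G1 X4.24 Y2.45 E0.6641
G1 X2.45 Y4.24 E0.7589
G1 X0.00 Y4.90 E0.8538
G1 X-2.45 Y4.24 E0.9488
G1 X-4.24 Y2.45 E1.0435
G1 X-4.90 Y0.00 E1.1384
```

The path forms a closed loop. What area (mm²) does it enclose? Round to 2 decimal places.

Apply the shoelace formula to the sequence of (X, Y) vertices; enclosed area = 71.97 mm².

71.97 mm²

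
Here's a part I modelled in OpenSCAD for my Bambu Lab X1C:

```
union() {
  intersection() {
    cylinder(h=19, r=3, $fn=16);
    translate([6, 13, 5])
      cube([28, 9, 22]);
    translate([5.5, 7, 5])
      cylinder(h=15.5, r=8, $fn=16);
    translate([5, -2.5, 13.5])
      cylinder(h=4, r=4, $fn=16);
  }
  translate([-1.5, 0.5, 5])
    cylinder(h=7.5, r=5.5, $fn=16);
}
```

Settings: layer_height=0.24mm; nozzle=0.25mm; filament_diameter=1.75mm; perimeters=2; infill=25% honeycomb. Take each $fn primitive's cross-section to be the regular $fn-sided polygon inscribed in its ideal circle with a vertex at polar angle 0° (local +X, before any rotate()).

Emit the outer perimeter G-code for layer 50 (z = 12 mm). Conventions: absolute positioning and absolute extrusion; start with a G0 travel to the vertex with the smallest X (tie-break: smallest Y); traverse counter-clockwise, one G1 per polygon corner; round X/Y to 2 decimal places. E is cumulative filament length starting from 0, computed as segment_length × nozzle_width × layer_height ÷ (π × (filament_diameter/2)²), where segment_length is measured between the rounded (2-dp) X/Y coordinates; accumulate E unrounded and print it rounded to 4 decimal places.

At z = 12 mm: the cylinder: section is a regular 16-gon, circumradius r=3; the 28×9 cube at (6, 13) contributes its full rectangle; the cylinder at (5.5, 7): section is a regular 16-gon, circumradius r=8; the cylinder at (5, -2.5) is not intersected at this z (z outside [13.5, 17.5]); After intersecting: at least one operand is absent at this height, so nothing remains; the r=5.5 cylinder at (-1.5, 0.5) contributes a regular 16-gon of circumradius 5.5; Combining (union): only the r=5.5 cylinder at (-1.5, 0.5) is present, so the union is just that shape — 1 connected region. The outline is a single polygon with 16 vertices. Extrusion per mm of travel: 0.25 × 0.24 / (π × 0.875²) = 0.024945. Accumulating E over each segment gives final E = 0.8563.

G0 X-7.00 Y0.50 Z12.00
G1 X-6.58 Y-1.60 E0.0534
G1 X-5.39 Y-3.39 E0.1070
G1 X-3.60 Y-4.58 E0.1607
G1 X-1.50 Y-5.00 E0.2141
G1 X0.60 Y-4.58 E0.2675
G1 X2.39 Y-3.39 E0.3211
G1 X3.58 Y-1.60 E0.3747
G1 X4.00 Y0.50 E0.4282
G1 X3.58 Y2.60 E0.4816
G1 X2.39 Y4.39 E0.5352
G1 X0.60 Y5.58 E0.5888
G1 X-1.50 Y6.00 E0.6422
G1 X-3.60 Y5.58 E0.6957
G1 X-5.39 Y4.39 E0.7493
G1 X-6.58 Y2.60 E0.8029
G1 X-7.00 Y0.50 E0.8563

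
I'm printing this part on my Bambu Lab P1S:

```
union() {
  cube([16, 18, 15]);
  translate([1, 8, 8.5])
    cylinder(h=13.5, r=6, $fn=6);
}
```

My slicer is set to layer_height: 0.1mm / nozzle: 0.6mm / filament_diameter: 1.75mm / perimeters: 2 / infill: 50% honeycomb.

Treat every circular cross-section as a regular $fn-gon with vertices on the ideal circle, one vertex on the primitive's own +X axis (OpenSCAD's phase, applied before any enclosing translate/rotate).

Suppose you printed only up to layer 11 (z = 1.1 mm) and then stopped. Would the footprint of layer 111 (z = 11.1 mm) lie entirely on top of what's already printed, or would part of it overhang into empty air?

part overhangs

Compare the two slices. At z = 1.1: the 16×18 cube contributes its full rectangle (area 288.00 mm²); the cylinder at (1, 8) does not reach this height (z outside [8.5, 22]); Merging all regions: only the 16×18 cube is present, so the union is just that shape — area = 288.00 mm². At z = 11.1: the 16×18 cube contributes its full rectangle (area 288.00 mm²); the cylinder at (1, 8): section is a regular 6-gon, circumradius r=6 (area = (6/2)·6.000²·sin(360°/6) = 93.53 mm²); Merging all regions: the regions partially overlap — summed areas 381.53 mm² minus the doubly-counted overlap 57.16 mm² gives 324.37 mm² — area = 324.37 mm². Checking containment: at z = 11.1 the cross-section extends beyond the z = 1.1 cross-section by about 36.37 mm².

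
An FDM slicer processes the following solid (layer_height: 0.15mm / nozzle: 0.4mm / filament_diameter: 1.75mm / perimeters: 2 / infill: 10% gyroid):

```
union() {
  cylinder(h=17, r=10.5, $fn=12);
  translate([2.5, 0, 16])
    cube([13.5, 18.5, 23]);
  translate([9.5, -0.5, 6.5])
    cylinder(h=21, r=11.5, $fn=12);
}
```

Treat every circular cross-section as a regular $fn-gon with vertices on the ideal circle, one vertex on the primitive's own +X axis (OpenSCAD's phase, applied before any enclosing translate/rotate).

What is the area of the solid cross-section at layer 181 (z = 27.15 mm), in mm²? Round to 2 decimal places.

At z = 27.15 mm: the cylinder is absent (z outside [0, 17]); the 13.5×18.5 cube at (2.5, 0) contributes its full rectangle (area 249.75 mm²); the r=11.5 cylinder at (9.5, -0.5) contributes a regular 12-gon of circumradius 11.5 (area = (12/2)·11.500²·sin(360°/12) = 396.75 mm²); Combining (union): the regions partially overlap — summed areas 646.50 mm² minus the doubly-counted overlap 135.50 mm² gives 511.00 mm² — area = 511.00 mm². Overall, the cross-section is a single solid region. Net area = 511.00 mm².

511.00 mm²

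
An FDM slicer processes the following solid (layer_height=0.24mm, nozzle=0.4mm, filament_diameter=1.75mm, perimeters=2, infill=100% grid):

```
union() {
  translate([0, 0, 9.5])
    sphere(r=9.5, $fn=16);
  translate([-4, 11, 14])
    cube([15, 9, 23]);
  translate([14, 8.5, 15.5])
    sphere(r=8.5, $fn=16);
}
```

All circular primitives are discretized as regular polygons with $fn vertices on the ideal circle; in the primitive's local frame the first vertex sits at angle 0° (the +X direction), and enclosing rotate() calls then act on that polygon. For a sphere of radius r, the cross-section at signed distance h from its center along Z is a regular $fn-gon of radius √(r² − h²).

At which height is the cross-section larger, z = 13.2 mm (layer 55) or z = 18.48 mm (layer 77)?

layer 55 (z = 13.2 mm)

Layer 55 (z = 13.2): the r=9.5 sphere contributes a regular 16-gon of circumradius √(9.5²−3.7²) = 8.750 (area = (16/2)·8.750²·sin(360°/16) = 234.39 mm²); the cube at (-4, 11) is absent (z outside [14, 37]); the r=8.5 sphere at (14, 8.5) contributes a regular 16-gon of circumradius √(8.5²−2.3²) = 8.183 (area = (16/2)·8.183²·sin(360°/16) = 205.00 mm²); Merging all regions: the regions partially overlap — summed areas 439.38 mm² minus the doubly-counted overlap 0.78 mm² gives 438.60 mm² — area = 438.60 mm². So its area = 438.60 mm². Layer 77 (z = 18.48): the r=9.5 sphere contributes a regular 16-gon of circumradius √(9.5²−8.98²) = 3.100 (area = (16/2)·3.100²·sin(360°/16) = 29.42 mm²); the cube at (-4, 11) is present — its section is the full 15×9 rectangle (area 135.00 mm²); the sphere at (14, 8.5): section is a regular 16-gon, circumradius = √(r²−h²) = √(8.5²−2.98²) = 7.961 (area = (16/2)·7.961²·sin(360°/16) = 194.00 mm²); Combining (union): the regions partially overlap — summed areas 358.42 mm² minus the doubly-counted overlap 13.73 mm² gives 344.69 mm² — area = 344.69 mm². So its area = 344.69 mm². Layer 55 is larger (438.60 vs 344.69 mm²).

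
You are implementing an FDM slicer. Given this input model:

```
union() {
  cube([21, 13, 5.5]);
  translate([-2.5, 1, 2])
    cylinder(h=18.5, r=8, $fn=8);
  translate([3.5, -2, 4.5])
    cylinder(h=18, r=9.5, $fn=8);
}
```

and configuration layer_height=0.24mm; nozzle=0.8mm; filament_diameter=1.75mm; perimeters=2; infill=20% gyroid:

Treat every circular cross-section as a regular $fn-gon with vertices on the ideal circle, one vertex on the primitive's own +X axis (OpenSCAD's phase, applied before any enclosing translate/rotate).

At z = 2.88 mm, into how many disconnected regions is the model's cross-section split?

At z = 2.88 mm: the cube (footprint 21×13) is included at this height; the r=8 cylinder at (-2.5, 1) gives a regular 8-gon of circumradius 8 (constant along its height); the cylinder at (3.5, -2) does not reach this height (z outside [4.5, 22.5]); Taking the union: the regions partially overlap (shared area 31.84 mm²), so overlapping operands fuse into one piece — 1 connected region. The result has 1 disconnected region.

1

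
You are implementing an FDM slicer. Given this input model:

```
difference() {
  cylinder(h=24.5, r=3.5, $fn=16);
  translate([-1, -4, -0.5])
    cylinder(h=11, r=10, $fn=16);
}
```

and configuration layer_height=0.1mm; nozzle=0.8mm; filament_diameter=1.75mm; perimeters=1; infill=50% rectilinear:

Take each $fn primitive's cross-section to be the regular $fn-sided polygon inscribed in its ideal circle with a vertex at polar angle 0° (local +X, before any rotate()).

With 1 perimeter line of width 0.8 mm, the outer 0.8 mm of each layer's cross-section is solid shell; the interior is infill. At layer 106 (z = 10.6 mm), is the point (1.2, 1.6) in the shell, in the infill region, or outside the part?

At z = 10.6 mm: the r=3.5 cylinder contributes a regular 16-gon of circumradius 3.5; the cylinder at (-1, -4) is absent (z outside [-0.5, 10.5]); After the difference (first − rest): none of the subtracted shapes is present at this height, so the r=3.5 cylinder is unchanged — 1 connected region. Overall, the cross-section is a single solid region. The nearest boundary edge runs (2.47, 2.47)→(1.34, 3.23); distance from the point to it = 1.44 mm. The point is inside the cross-section and 1.44 mm from the nearest boundary — more than the 0.8 mm shell width (1 × 0.8), so it's in the infill interior.

infill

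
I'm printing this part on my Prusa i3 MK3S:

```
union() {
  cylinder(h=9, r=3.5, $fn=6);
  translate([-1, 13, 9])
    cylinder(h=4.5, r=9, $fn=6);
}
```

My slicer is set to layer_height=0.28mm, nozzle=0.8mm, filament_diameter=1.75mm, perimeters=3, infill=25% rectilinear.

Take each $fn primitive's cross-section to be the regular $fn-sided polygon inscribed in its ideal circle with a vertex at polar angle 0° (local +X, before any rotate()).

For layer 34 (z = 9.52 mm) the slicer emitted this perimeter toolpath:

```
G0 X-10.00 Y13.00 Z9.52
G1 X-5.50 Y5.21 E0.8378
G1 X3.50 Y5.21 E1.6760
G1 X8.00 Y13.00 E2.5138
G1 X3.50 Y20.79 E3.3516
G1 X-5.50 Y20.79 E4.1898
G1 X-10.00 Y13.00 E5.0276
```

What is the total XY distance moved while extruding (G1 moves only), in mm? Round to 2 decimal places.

53.99 mm

Sum the Euclidean lengths of each G1 segment: total = 53.99 mm.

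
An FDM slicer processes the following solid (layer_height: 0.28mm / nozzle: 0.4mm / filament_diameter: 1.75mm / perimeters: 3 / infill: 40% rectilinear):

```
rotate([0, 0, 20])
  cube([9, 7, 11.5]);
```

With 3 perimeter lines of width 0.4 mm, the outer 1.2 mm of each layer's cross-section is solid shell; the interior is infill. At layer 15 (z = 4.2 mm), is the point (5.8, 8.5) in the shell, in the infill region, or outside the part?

shell

At z = 4.2 mm: the 9×7 cube contributes its full rectangle; (rotated 20° about Z; rotation is an isometry so areas/perimeters/island counts are preserved). Overall, the cross-section is a single solid region. Undo the 20° rotation: the query point maps to (8.357, 6.004) in the un-rotated model frame. The nearest boundary edge runs (9.00, 0.00)→(9.00, 7.00); distance from the point to it = 0.64 mm. The point is inside the cross-section, 0.64 mm from the nearest boundary — within the 1.2 mm shell band (3 × 0.4).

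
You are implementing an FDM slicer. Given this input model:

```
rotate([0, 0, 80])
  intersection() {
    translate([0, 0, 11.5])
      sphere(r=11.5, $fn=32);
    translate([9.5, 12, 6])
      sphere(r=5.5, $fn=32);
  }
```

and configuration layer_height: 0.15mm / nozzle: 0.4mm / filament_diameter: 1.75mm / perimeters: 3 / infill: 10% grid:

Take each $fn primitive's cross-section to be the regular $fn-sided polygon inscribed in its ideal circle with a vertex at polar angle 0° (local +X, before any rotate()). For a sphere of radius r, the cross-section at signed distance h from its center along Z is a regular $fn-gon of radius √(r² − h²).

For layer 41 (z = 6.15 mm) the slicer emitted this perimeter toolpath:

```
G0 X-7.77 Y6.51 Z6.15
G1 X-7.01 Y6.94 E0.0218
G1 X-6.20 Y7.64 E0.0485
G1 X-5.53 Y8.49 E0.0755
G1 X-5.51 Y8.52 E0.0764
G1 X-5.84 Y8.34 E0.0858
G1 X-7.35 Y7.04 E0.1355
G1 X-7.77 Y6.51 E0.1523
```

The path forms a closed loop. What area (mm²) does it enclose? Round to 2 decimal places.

Apply the shoelace formula to the sequence of (X, Y) vertices; enclosed area = 0.65 mm².

0.65 mm²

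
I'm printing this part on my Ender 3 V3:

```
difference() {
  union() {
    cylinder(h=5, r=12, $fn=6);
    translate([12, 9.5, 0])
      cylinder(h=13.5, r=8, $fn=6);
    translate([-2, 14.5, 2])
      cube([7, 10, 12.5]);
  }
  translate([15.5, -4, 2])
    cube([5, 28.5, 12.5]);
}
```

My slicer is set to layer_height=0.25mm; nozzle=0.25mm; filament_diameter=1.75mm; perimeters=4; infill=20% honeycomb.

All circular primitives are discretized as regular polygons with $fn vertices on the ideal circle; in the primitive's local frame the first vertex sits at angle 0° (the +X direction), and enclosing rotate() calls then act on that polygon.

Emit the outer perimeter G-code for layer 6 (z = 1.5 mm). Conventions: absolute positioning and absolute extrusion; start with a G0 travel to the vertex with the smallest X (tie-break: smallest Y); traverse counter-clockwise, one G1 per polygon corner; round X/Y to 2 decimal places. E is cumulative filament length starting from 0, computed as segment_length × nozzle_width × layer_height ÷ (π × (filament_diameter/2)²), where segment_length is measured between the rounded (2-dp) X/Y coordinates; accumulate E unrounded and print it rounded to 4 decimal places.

At z = 1.5 mm: the cylinder: section is a regular 6-gon, circumradius r=12; the cylinder at (12, 9.5): section is a regular 6-gon, circumradius r=8; the cube at (-2, 14.5) is absent (z outside [2, 14.5]); Combining (union): the regions partially overlap (shared area 19.21 mm²), so overlapping operands fuse into one piece — 1 connected region; the cube at (15.5, -4) is absent (z outside [2, 14.5]); Taking the first minus the rest: none of the subtracted shapes is present at this height, so the result so far is unchanged — 1 connected region. The outline is a single polygon with 11 vertices. Extrusion per mm of travel: 0.25 × 0.25 / (π × 0.875²) = 0.025984. Accumulating E over each segment gives final E = 2.5448.

G0 X-12.00 Y0.00 Z1.50
G1 X-6.00 Y-10.39 E0.3118
G1 X6.00 Y-10.39 E0.6236
G1 X12.00 Y0.00 E0.9353
G1 X10.52 Y2.57 E1.0124
G1 X16.00 Y2.57 E1.1548
G1 X20.00 Y9.50 E1.3627
G1 X16.00 Y16.43 E1.5706
G1 X8.00 Y16.43 E1.7785
G1 X4.52 Y10.39 E1.9596
G1 X-6.00 Y10.39 E2.2330
G1 X-12.00 Y0.00 E2.5448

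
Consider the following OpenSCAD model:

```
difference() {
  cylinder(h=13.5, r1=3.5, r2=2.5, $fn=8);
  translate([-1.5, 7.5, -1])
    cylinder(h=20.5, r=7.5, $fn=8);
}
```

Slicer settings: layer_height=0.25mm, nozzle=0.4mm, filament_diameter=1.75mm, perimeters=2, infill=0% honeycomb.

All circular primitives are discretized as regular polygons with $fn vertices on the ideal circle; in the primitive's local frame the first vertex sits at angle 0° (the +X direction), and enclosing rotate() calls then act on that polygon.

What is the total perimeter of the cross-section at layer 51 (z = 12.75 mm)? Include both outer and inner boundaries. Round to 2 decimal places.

14.50 mm

At z = 12.75 mm: the cone contributes a regular 8-gon of circumradius 2.556 (interpolated between r1=3.5 and r2=2.5 at t=0.944) (perimeter = 2·8·2.556·sin(180°/8) = 15.65 mm); the r=7.5 cylinder at (-1.5, 7.5) contributes a regular 8-gon of circumradius 7.5 (perimeter = 2·8·7.500·sin(180°/8) = 45.92 mm); Subtracting the remaining from the first: starting from the cone, the r=7.5 cylinder at (-1.5, 7.5) partially overlaps it — only the 6.13 mm² overlap (of its 159.10 mm²) is removed, clipping the outline — boundary = 14.50 mm. Overall, the cross-section is a single solid region. Total boundary length (outer) = 14.50 mm.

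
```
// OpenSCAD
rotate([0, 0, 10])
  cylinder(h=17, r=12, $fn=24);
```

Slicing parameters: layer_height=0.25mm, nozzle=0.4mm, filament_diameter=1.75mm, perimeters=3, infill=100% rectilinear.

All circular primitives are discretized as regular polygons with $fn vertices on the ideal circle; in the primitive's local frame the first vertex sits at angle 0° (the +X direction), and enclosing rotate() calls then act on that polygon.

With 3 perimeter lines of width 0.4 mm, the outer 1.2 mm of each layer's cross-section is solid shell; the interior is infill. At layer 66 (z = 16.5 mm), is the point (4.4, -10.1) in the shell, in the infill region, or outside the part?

At z = 16.5 mm: the r=12 cylinder contributes a regular 24-gon of circumradius 12; (whole slice rotated 10° about Z — lengths, areas and connectivity unchanged). Overall, the cross-section is a single solid region. Undo the 10° rotation: the query point maps to (2.579, -10.711) in the un-rotated model frame. The nearest boundary edge runs (-0.00, -12.00)→(3.11, -11.59); distance from the point to it = 0.94 mm. The point is inside the cross-section, 0.94 mm from the nearest boundary — within the 1.2 mm shell band (3 × 0.4).

shell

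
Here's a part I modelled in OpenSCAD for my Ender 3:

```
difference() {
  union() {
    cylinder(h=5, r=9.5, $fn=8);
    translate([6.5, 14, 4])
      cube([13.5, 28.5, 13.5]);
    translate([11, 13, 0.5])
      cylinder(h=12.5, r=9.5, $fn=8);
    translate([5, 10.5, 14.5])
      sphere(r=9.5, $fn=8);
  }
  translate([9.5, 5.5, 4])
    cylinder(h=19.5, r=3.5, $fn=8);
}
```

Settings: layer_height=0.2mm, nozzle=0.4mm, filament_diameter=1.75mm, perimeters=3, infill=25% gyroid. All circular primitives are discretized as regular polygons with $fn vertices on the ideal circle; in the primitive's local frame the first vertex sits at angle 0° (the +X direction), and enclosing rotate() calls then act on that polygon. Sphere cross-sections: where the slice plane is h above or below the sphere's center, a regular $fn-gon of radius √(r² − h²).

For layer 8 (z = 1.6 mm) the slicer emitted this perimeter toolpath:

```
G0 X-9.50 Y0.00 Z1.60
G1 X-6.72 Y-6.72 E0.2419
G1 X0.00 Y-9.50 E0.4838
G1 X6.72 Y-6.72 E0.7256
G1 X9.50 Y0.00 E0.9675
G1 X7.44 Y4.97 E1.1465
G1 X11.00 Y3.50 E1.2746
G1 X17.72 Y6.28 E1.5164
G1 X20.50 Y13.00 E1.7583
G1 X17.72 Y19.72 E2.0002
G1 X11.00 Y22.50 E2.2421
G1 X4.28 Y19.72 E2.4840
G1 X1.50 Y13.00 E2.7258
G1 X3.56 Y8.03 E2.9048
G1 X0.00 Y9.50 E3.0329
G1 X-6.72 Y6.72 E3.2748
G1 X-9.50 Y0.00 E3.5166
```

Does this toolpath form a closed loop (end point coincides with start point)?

yes

Start point (G0): (-9.50, 0.00). End point (last G1): the path returns to the start — closed.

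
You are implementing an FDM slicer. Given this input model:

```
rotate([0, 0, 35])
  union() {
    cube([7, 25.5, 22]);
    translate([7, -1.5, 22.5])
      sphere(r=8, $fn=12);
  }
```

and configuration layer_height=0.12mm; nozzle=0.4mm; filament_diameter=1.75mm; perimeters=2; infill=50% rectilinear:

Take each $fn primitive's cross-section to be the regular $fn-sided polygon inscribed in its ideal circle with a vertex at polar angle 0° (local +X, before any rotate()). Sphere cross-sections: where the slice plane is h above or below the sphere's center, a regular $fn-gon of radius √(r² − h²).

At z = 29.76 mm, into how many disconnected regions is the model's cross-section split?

At z = 29.76 mm: the cube is not intersected at this z (z outside [0, 22]); the sphere at (7, -1.5): section is a regular 12-gon, circumradius = √(r²−h²) = √(8²−7.26²) = 3.360; Taking the union: only the r=8 sphere at (7, -1.5) is present, so the union is just that shape — 1 connected region; (whole slice rotated 35° about Z — lengths, areas and connectivity unchanged). The result has 1 disconnected region.

1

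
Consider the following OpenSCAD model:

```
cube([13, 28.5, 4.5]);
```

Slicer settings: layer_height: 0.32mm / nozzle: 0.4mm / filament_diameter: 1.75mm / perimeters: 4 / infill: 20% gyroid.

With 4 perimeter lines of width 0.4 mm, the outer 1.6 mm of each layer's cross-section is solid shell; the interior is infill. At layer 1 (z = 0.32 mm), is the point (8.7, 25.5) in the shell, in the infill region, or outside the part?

infill

At z = 0.32 mm: the cube (footprint 13×28.5) is included at this height. Overall, the cross-section is a single solid region. The nearest boundary edge runs (13.00, 28.50)→(0.00, 28.50); distance from the point to it = 3.00 mm. The point is inside the cross-section and 3.00 mm from the nearest boundary — more than the 1.6 mm shell width (4 × 0.4), so it's in the infill interior.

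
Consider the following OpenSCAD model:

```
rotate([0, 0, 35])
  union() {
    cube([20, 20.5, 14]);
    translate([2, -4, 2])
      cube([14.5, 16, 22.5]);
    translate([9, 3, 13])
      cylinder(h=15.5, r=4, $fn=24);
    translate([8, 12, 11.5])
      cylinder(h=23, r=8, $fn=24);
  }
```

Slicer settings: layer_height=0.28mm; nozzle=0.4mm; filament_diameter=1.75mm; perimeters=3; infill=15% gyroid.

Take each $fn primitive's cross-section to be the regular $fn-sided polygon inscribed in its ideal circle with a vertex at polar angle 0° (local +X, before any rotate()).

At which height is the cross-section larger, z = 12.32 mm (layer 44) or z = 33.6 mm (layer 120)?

Layer 44 (z = 12.32): the cube is present — its section is the full 20×20.5 rectangle (area 410.00 mm²); the 14.5×16 cube at (2, -4) contributes its full rectangle (area 232.00 mm²); the cylinder at (9, 3) does not reach this height (z outside [13, 28.5]); the cylinder at (8, 12): section is a regular 24-gon, circumradius r=8 (area = (24/2)·8.000²·sin(360°/24) = 198.77 mm²); Merging all regions: the regions partially overlap — summed areas 840.77 mm² minus the doubly-counted overlap 372.77 mm² gives 468.00 mm² — area = 468.00 mm²; (rotated 35° about Z; rotation is an isometry so areas/perimeters/island counts are preserved). So its area = 468.00 mm². Layer 120 (z = 33.6): the cube does not reach this height (z outside [0, 14]); the cube at (2, -4) does not reach this height (z outside [2, 24.5]); the cylinder at (9, 3) is absent (z outside [13, 28.5]); the cylinder at (8, 12): section is a regular 24-gon, circumradius r=8 (area = (24/2)·8.000²·sin(360°/24) = 198.77 mm²); Merging all regions: only the r=8 cylinder at (8, 12) is present, so the union is just that shape — area = 198.77 mm²; (rotated 35° about Z; rotation is an isometry so areas/perimeters/island counts are preserved). So its area = 198.77 mm². Layer 44 is larger (468.00 vs 198.77 mm²).

layer 44 (z = 12.32 mm)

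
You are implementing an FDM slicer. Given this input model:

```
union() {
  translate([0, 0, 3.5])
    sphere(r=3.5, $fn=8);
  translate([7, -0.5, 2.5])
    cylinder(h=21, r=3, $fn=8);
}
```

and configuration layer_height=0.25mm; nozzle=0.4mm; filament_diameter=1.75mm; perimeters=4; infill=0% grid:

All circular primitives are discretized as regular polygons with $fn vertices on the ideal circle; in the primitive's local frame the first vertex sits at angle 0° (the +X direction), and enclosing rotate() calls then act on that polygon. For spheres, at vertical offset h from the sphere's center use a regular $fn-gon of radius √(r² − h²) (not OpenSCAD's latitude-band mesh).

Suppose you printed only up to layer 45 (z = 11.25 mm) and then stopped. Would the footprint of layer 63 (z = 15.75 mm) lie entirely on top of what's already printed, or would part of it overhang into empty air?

Compare the two slices. At z = 11.25: the sphere does not reach this height (|z−center|=7.750 > r=3.5); the r=3 cylinder at (7, -0.5) contributes a regular 8-gon of circumradius 3 (area = (8/2)·3.000²·sin(360°/8) = 25.46 mm²); Taking the union: only the r=3 cylinder at (7, -0.5) is present, so the union is just that shape — area = 25.46 mm². At z = 15.75: the sphere does not reach this height (|z−center|=12.250 > r=3.5); the cylinder at (7, -0.5): section is a regular 8-gon, circumradius r=3 (area = (8/2)·3.000²·sin(360°/8) = 25.46 mm²); Combining (union): only the r=3 cylinder at (7, -0.5) is present, so the union is just that shape — area = 25.46 mm². Checking containment: the cross-section at z = 15.75 is a subset of the cross-section at z = 11.25.

entirely on top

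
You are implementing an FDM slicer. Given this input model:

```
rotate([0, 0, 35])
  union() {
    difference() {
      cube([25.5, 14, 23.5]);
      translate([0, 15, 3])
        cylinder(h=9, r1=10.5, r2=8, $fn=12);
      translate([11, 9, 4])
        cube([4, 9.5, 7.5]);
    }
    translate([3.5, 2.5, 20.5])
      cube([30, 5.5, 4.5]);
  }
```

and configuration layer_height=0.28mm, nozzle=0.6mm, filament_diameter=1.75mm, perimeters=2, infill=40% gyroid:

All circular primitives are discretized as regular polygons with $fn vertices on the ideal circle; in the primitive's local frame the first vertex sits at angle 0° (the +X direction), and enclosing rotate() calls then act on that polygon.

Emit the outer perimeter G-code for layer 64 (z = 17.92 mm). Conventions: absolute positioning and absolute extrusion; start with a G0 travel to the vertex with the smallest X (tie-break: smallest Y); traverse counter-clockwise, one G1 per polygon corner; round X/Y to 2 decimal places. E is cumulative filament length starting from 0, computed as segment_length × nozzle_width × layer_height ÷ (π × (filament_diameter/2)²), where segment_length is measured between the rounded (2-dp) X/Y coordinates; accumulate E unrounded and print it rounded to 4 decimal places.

At z = 17.92 mm: the 25.5×14 cube contributes its full rectangle; the cone at (0, 15) does not reach this height (z outside [3, 12]); the cube at (11, 9) is absent (z outside [4, 11.5]); After the difference (first − rest): none of the subtracted shapes is present at this height, so the 25.5×14 cube is unchanged — 1 connected region; the cube at (3.5, 2.5) does not reach this height (z outside [20.5, 25]); Merging all regions: only the result so far is present, so the union is just that shape — 1 connected region; (rotated 35° about Z; rotation is an isometry so areas/perimeters/island counts are preserved). The outline is a single polygon with 4 vertices. Extrusion per mm of travel: 0.6 × 0.28 / (π × 0.875²) = 0.069846. Accumulating E over each segment gives final E = 5.5176.

G0 X-8.03 Y11.47 Z17.92
G1 X0.00 Y0.00 E0.9780
G1 X20.89 Y14.63 E2.7593
G1 X12.86 Y26.09 E3.7367
G1 X-8.03 Y11.47 E5.5176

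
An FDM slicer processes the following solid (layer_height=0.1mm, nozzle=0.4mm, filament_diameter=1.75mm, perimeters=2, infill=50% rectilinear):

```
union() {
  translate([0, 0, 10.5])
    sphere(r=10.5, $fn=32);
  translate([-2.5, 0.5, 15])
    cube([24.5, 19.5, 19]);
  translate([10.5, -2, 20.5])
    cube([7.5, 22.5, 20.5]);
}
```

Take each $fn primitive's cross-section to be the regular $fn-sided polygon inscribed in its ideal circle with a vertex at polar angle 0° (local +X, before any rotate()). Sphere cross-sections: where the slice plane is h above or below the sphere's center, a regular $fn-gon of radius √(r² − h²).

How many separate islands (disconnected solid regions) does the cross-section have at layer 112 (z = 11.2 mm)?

1

At z = 11.2 mm: the r=10.5 sphere contributes a regular 32-gon of circumradius √(10.5²−0.7²) = 10.477; the cube at (-2.5, 0.5) is absent (z outside [15, 34]); the cube at (10.5, -2) is absent (z outside [20.5, 41]); Merging all regions: only the r=10.5 sphere is present, so the union is just that shape — 1 connected region. Overall, the cross-section is a single solid region. Island count = 1.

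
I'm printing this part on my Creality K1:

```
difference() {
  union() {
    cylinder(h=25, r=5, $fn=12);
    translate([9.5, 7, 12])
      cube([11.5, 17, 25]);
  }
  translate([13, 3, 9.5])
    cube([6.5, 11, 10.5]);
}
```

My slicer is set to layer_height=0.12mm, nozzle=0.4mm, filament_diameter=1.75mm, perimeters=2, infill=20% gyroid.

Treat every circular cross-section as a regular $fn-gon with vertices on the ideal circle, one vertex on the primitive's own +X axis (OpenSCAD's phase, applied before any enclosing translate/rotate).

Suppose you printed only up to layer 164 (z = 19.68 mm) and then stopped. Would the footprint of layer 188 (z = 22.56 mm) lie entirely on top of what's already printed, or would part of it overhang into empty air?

part overhangs

Compare the two slices. At z = 19.68: the r=5 cylinder contributes a regular 12-gon of circumradius 5 (area = (12/2)·5.000²·sin(360°/12) = 75.00 mm²); the cube at (9.5, 7) (footprint 11.5×17) is included at this height (area 195.50 mm²); Combining (union): the 2 present regions are separate (no shared area or edge), so areas and boundary lengths simply add and each stays a separate island — area = 270.50 mm²; the cube at (13, 3) (footprint 6.5×11) is included at this height (area 71.50 mm²); Subtracting the remaining from the first: starting from that combined region (270.50 mm²), the 6.5×11 cube at (13, 3) partially overlaps it — only the 45.50 mm² overlap (of its 71.50 mm²) is removed, clipping the outline — area = 225.00 mm². At z = 22.56: the r=5 cylinder contributes a regular 12-gon of circumradius 5 (area = (12/2)·5.000²·sin(360°/12) = 75.00 mm²); the cube at (9.5, 7) is present — its section is the full 11.5×17 rectangle (area 195.50 mm²); Taking the union: the 2 present regions are separate (no shared area or edge), so areas and boundary lengths simply add and each stays a separate island — area = 270.50 mm²; the cube at (13, 3) is absent (z outside [9.5, 20]); Taking the first minus the rest: none of the subtracted shapes is present at this height, so that combined region is unchanged — area = 270.50 mm². Checking containment: at z = 22.56 the cross-section extends beyond the z = 19.68 cross-section by about 45.50 mm².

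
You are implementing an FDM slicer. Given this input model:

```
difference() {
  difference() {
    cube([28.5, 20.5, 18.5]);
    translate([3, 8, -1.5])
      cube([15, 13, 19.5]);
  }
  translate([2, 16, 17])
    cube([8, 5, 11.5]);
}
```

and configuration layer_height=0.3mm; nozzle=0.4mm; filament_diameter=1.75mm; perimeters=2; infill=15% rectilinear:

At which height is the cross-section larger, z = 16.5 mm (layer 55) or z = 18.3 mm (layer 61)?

layer 61 (z = 18.3 mm)

Layer 55 (z = 16.5): the cube (footprint 28.5×20.5) is included at this height (area 584.25 mm²); the cube at (3, 8) (footprint 15×13) is included at this height (area 195.00 mm²); After the difference (first − rest): starting from the 28.5×20.5 cube (584.25 mm²), the 15×13 cube at (3, 8) partially overlaps it — only the 187.50 mm² overlap (of its 195.00 mm²) is removed, clipping the outline — area = 396.75 mm²; the cube at (2, 16) is absent (z outside [17, 28.5]); Taking the first minus the rest: none of the subtracted shapes is present at this height, so that combined region is unchanged — area = 396.75 mm². So its area = 396.75 mm². Layer 61 (z = 18.3): the cube is present — its section is the full 28.5×20.5 rectangle (area 584.25 mm²); the cube at (3, 8) does not reach this height (z outside [-1.5, 18]); After the difference (first − rest): none of the subtracted shapes is present at this height, so the 28.5×20.5 cube is unchanged — area = 584.25 mm²; the cube at (2, 16) (footprint 8×5) is included at this height (area 40.00 mm²); After the difference (first − rest): starting from that combined region (584.25 mm²), the 8×5 cube at (2, 16) partially overlaps it — only the 36.00 mm² overlap (of its 40.00 mm²) is removed, clipping the outline — area = 548.25 mm². So its area = 548.25 mm². Layer 61 is larger (548.25 vs 396.75 mm²).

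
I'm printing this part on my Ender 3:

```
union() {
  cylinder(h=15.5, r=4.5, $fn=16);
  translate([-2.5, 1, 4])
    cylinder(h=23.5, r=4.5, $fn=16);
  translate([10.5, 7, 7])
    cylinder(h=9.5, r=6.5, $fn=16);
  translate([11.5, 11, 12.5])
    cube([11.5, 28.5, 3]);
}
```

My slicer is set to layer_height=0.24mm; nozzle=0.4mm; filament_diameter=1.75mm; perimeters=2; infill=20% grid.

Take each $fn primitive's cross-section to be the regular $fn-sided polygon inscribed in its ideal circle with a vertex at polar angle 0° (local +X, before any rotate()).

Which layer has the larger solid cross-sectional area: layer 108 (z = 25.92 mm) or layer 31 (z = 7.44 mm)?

Layer 108 (z = 25.92): the cylinder does not reach this height (z outside [0, 15.5]); the r=4.5 cylinder at (-2.5, 1) gives a regular 16-gon of circumradius 4.5 (constant along its height) (area = (16/2)·4.500²·sin(360°/16) = 61.99 mm²); the cylinder at (10.5, 7) does not reach this height (z outside [7, 16.5]); the cube at (11.5, 11) is not intersected at this z (z outside [12.5, 15.5]); Taking the union: only the r=4.5 cylinder at (-2.5, 1) is present, so the union is just that shape — area = 61.99 mm². So its area = 61.99 mm². Layer 31 (z = 7.44): the cylinder: section is a regular 16-gon, circumradius r=4.5 (area = (16/2)·4.500²·sin(360°/16) = 61.99 mm²); the r=4.5 cylinder at (-2.5, 1) contributes a regular 16-gon of circumradius 4.5 (area = (16/2)·4.500²·sin(360°/16) = 61.99 mm²); the r=6.5 cylinder at (10.5, 7) gives a regular 16-gon of circumradius 6.5 (constant along its height) (area = (16/2)·6.500²·sin(360°/16) = 129.35 mm²); the cube at (11.5, 11) is not intersected at this z (z outside [12.5, 15.5]); Taking the union: the regions partially overlap — summed areas 253.34 mm² minus the doubly-counted overlap 38.48 mm² gives 214.85 mm² — area = 214.85 mm². So its area = 214.85 mm². Layer 31 is larger (214.85 vs 61.99 mm²).

layer 31 (z = 7.44 mm)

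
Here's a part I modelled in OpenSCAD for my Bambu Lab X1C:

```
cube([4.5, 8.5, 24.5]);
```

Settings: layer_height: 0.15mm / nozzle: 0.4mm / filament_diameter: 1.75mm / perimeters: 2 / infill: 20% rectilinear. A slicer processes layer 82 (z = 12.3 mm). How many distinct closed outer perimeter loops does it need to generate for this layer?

At z = 12.3 mm: the 4.5×8.5 cube contributes its full rectangle. The result has 1 disconnected region.

1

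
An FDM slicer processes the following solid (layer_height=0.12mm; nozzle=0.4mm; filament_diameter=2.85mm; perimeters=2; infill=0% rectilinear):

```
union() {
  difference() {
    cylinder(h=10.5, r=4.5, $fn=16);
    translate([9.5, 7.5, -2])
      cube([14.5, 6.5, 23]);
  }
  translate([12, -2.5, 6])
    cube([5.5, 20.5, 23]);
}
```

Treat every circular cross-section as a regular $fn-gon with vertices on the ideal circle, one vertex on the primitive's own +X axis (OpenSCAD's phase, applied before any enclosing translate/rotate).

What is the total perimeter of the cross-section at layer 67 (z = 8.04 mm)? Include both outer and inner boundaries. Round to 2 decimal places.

80.09 mm

At z = 8.04 mm: the cylinder: section is a regular 16-gon, circumradius r=4.5 (perimeter = 2·16·4.500·sin(180°/16) = 28.09 mm); the 14.5×6.5 cube at (9.5, 7.5) contributes its full rectangle (perimeter 42.00 mm); After the difference (first − rest): starting from the r=4.5 cylinder, the 14.5×6.5 cube at (9.5, 7.5) misses the remaining region (no effect) — boundary = 28.09 mm; the 5.5×20.5 cube at (12, -2.5) contributes its full rectangle (perimeter 52.00 mm); Combining (union): the 2 present regions are separate (no shared area or edge), so areas and boundary lengths simply add and each stays a separate island — boundary = 80.09 mm. Overall, the cross-section has 2 separate islands. Total boundary length (outer) = 80.09 mm.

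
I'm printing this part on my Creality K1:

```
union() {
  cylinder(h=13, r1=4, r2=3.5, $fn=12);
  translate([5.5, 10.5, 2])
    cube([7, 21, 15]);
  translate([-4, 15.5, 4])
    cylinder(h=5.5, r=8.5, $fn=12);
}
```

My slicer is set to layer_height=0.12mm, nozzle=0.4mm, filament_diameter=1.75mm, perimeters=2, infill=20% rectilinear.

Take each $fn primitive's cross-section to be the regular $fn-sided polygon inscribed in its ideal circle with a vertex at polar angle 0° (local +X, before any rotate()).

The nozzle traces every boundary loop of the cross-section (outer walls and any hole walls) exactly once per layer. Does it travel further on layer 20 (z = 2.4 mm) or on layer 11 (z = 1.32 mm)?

Layer 20 (z = 2.4): the cone: at t=0.185 of its height the radius interpolates to r₁+(r₂−r₁)t = 3.908, giving a regular 12-gon of that circumradius (perimeter = 2·12·3.908·sin(180°/12) = 24.27 mm); the cube at (5.5, 10.5) is present — its section is the full 7×21 rectangle (perimeter 56.00 mm); the cylinder at (-4, 15.5) is not intersected at this z (z outside [4, 9.5]); Merging all regions: the 2 present regions are separate (no shared area or edge), so areas and boundary lengths simply add and each stays a separate island — boundary = 80.27 mm. So its perimeter = 80.27 mm. Layer 11 (z = 1.32): the cone contributes a regular 12-gon of circumradius 3.949 (interpolated between r1=4 and r2=3.5 at t=0.102) (perimeter = 2·12·3.949·sin(180°/12) = 24.53 mm); the cube at (5.5, 10.5) is absent (z outside [2, 17]); the cylinder at (-4, 15.5) is absent (z outside [4, 9.5]); Combining (union): only the cone is present, so the union is just that shape — boundary = 24.53 mm. So its perimeter = 24.53 mm. Layer 20 is larger (80.27 vs 24.53 mm).

layer 20 (z = 2.4 mm)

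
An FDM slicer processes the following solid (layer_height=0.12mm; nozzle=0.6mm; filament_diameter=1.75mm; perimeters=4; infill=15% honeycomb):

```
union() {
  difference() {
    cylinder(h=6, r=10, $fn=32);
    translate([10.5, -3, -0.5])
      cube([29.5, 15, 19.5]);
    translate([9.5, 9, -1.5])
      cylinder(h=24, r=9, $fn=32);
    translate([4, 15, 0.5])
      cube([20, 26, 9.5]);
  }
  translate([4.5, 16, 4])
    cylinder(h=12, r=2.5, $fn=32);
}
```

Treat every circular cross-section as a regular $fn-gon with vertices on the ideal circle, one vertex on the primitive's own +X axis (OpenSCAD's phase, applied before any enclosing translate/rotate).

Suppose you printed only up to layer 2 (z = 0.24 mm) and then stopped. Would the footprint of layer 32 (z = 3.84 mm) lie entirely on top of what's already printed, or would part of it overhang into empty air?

Compare the two slices. At z = 0.24: the r=10 cylinder gives a regular 32-gon of circumradius 10 (constant along its height) (area = (32/2)·10.000²·sin(360°/32) = 312.14 mm²); the cube at (10.5, -3) is present — its section is the full 29.5×15 rectangle (area 442.50 mm²); the r=9 cylinder at (9.5, 9) contributes a regular 32-gon of circumradius 9 (area = (32/2)·9.000²·sin(360°/32) = 252.84 mm²); the cube at (4, 15) is not intersected at this z (z outside [0.5, 10]); Subtracting the remaining from the first: starting from the r=10 cylinder (312.14 mm²), the 29.5×15 cube at (10.5, -3) misses the remaining region (no effect); the r=9 cylinder at (9.5, 9) partially overlaps it — only the 55.20 mm² overlap (of its 252.84 mm²) is removed, clipping the outline — area = 256.94 mm²; the cylinder at (4.5, 16) does not reach this height (z outside [4, 16]); Taking the union: only the result so far is present, so the union is just that shape — area = 256.94 mm². At z = 3.84: the cylinder: section is a regular 32-gon, circumradius r=10 (area = (32/2)·10.000²·sin(360°/32) = 312.14 mm²); the cube at (10.5, -3) is present — its section is the full 29.5×15 rectangle (area 442.50 mm²); the r=9 cylinder at (9.5, 9) gives a regular 32-gon of circumradius 9 (constant along its height) (area = (32/2)·9.000²·sin(360°/32) = 252.84 mm²); the cube at (4, 15) (footprint 20×26) is included at this height (area 520.00 mm²); After the difference (first − rest): starting from the r=10 cylinder (312.14 mm²), the 29.5×15 cube at (10.5, -3) misses the remaining region (no effect); the r=9 cylinder at (9.5, 9) partially overlaps it — only the 55.20 mm² overlap (of its 252.84 mm²) is removed, clipping the outline; the 20×26 cube at (4, 15) misses the remaining region (no effect) — area = 256.94 mm²; the cylinder at (4.5, 16) is absent (z outside [4, 16]); Taking the union: only the result so far is present, so the union is just that shape — area = 256.94 mm². Checking containment: the cross-section at z = 3.84 is a subset of the cross-section at z = 0.24.

entirely on top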